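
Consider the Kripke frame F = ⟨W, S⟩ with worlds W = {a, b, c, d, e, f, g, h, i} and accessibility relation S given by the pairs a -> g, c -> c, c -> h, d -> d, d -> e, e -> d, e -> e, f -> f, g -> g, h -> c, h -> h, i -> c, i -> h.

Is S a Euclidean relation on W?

Yes

Euclidean: yes — any two successors of a common world are S-related.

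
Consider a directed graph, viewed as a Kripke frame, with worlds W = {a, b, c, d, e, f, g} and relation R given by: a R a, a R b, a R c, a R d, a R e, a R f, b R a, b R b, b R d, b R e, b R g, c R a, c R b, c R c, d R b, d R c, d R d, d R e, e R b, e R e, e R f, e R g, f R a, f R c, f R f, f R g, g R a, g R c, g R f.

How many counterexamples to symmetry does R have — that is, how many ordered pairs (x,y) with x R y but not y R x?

11

Enumerating: (a,d), (a,e), (b,g), (c,b), (d,c), (d,e), (e,f), (e,g), (f,c), (g,a), (g,c).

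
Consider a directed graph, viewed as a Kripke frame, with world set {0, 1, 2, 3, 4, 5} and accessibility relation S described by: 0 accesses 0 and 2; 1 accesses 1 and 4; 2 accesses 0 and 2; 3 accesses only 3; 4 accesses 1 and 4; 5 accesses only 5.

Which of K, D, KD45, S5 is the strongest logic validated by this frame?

Serial (axiom D): yes — every world has a successor (e.g. 0 S 0).
Euclidean (axiom 5): yes — any two successors of a common world are S-related.
Transitive (axiom 4): yes — every two-step S-path is closed by a direct edge.
Reflexive (axiom T): yes — every world is S-related to itself.
So F validates K, D, KD45, S5. The strongest is S5.

S5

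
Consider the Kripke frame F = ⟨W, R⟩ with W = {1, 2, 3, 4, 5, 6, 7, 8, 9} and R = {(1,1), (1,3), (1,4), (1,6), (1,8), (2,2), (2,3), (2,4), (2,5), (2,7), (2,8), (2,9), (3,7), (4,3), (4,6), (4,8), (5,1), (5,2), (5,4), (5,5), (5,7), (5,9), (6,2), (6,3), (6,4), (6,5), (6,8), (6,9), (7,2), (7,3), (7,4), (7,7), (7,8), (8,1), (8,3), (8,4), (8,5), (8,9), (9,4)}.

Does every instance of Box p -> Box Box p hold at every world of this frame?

No

The schema 4 characterises exactly the transitive frames.
Transitive: no — 1 R 3 and 3 R 7, but not 1 R 7.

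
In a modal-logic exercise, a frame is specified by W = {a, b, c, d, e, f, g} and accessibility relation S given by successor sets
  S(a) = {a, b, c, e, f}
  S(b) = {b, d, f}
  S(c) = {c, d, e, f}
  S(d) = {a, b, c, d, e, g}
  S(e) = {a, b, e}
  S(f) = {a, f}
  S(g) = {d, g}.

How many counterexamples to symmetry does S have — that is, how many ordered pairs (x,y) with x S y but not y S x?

Enumerating: (a,b), (a,c), (b,f), (c,e), (c,f), (d,a), (d,e), (e,b).

8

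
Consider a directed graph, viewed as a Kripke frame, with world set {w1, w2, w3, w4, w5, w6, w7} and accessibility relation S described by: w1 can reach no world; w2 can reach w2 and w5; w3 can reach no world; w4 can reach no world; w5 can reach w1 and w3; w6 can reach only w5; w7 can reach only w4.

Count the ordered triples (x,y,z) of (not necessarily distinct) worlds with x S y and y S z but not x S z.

4

Enumerating: (w2,w5,w1), (w2,w5,w3), (w6,w5,w1), (w6,w5,w3).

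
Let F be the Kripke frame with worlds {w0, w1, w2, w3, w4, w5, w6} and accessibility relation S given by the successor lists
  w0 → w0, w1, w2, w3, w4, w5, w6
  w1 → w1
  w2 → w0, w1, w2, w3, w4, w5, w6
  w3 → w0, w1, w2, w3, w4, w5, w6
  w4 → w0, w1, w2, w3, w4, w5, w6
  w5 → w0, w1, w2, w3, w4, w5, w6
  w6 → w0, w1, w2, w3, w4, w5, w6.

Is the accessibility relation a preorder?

Yes

Reflexive: yes — every world is S-related to itself.
Transitive: yes — every two-step S-path is closed by a direct edge.
So S is a preorder.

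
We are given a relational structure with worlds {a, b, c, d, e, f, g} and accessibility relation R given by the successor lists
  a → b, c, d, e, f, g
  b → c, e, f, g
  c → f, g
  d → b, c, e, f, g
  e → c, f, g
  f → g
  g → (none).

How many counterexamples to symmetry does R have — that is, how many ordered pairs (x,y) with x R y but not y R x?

21

Enumerating: (a,b), (a,c), (a,d), (a,e), (a,f), (a,g), (b,c), (b,e), (b,f), (b,g), (c,f), (c,g), … and 9 more.
Total: 21.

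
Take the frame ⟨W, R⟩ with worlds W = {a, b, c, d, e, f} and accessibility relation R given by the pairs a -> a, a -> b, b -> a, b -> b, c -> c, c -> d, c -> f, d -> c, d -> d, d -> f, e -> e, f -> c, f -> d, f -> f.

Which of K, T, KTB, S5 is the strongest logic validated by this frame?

Reflexive (axiom T): yes — every world is R-related to itself.
Symmetric (axiom B): yes — every pair in R has its reverse in R.
Euclidean (axiom 5): yes — any two successors of a common world are R-related.
So F validates K, T, KTB, S5. The strongest is S5.

S5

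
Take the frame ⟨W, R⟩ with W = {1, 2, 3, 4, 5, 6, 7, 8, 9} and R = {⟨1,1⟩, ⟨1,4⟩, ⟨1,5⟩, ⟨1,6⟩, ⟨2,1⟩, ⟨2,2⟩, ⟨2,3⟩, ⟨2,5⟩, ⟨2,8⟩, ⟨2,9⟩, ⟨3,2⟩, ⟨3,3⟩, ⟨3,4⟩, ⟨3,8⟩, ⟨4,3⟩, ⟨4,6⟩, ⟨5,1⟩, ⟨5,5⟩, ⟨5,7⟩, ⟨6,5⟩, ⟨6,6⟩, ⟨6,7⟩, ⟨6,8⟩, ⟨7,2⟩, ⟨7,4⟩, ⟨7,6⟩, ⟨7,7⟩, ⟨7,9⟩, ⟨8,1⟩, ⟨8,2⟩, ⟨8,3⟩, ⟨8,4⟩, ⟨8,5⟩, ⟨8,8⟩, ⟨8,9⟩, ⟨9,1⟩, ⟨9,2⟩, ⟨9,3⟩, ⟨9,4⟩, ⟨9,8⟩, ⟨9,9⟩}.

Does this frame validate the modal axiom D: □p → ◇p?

The schema D characterises exactly the serial frames.
Serial: yes — every world has a successor (e.g. 1 R 1).

Yes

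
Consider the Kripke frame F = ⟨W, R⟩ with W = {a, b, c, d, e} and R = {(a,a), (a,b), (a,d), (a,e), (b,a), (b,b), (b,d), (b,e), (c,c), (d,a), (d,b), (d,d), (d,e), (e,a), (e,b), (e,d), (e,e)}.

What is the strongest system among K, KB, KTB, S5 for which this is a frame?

S5

Symmetric (axiom B): yes — every pair in R has its reverse in R.
Reflexive (axiom T): yes — every world is R-related to itself.
Euclidean (axiom 5): yes — any two successors of a common world are R-related.
So F validates K, KB, KTB, S5. The strongest is S5.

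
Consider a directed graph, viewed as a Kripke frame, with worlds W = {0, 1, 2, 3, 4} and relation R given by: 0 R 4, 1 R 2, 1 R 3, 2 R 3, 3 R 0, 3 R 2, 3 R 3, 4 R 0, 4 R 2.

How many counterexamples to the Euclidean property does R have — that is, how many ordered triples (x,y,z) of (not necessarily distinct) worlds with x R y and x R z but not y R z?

Enumerating: (0,4,4), (1,2,2), (3,0,0), (3,0,2), (3,0,3), (3,2,0), (3,2,2), (4,0,0), (4,0,2), (4,2,0), (4,2,2).

11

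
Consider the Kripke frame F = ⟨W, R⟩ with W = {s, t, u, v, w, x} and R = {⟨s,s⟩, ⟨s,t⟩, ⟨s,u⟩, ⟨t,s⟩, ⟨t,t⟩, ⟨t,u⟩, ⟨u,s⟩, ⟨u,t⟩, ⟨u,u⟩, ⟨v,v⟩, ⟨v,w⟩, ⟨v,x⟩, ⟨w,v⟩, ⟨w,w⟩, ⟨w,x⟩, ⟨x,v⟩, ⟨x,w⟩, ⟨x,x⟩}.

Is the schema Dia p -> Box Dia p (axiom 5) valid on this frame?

Yes

Axiom 5 corresponds to the accessibility relation being Euclidean.
Euclidean: yes — any two successors of a common world are R-related.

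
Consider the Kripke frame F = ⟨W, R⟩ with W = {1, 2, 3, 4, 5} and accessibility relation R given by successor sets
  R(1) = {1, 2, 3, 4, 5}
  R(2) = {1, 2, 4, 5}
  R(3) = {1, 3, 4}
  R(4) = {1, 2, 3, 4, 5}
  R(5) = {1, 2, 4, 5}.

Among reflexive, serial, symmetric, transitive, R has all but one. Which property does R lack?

transitive

Reflexive: yes — every world is R-related to itself.
Serial: yes — every world has a successor (e.g. 1 R 1).
Symmetric: yes — every pair in R has its reverse in R.
Transitive: no — 2 R 1 and 1 R 3, but not 2 R 3.
Only transitive fails.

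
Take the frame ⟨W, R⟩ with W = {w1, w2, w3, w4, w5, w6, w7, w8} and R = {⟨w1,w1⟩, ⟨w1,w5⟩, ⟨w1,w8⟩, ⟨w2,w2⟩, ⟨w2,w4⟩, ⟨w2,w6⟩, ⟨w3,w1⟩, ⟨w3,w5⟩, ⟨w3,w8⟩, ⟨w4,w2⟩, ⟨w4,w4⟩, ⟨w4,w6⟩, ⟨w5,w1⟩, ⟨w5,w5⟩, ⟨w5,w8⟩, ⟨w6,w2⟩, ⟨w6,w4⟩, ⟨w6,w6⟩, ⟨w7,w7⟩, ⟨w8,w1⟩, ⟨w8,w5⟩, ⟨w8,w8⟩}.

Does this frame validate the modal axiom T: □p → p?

No

By correspondence theory, T is valid on a frame iff R is reflexive.
Reflexive: no — w3 is not related to itself.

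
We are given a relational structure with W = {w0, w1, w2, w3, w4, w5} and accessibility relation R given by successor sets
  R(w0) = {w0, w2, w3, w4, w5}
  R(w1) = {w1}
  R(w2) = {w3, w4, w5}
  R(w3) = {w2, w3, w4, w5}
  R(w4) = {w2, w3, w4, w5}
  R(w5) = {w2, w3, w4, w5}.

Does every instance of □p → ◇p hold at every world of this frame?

Yes

Axiom D corresponds to the accessibility relation being serial.
Serial: yes — every world has a successor (e.g. w0 R w0).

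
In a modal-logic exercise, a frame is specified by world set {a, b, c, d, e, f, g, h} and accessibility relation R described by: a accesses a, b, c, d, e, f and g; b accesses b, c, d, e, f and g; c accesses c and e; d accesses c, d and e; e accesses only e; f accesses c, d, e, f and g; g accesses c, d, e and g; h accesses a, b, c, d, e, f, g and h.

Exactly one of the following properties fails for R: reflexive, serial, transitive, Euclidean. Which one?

Euclidean

Reflexive: yes — every world is R-related to itself.
Serial: yes — every world has a successor (e.g. a R a).
Transitive: yes — every two-step R-path is closed by a direct edge.
Euclidean: no — a R c and a R b, but not c R b.
Only Euclidean fails.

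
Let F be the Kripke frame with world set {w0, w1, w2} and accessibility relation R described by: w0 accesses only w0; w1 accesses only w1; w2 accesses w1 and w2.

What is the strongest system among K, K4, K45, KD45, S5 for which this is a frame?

K4

Transitive (axiom 4): yes — every two-step R-path is closed by a direct edge.
Euclidean (axiom 5): no — w2 R w1 and w2 R w2, but not w1 R w2.
Serial (axiom D): yes — every world has a successor (e.g. w0 R w0).
Reflexive (axiom T): yes — every world is R-related to itself.
So F validates K, K4; K45 would additionally require R to be Euclidean. The strongest is K4.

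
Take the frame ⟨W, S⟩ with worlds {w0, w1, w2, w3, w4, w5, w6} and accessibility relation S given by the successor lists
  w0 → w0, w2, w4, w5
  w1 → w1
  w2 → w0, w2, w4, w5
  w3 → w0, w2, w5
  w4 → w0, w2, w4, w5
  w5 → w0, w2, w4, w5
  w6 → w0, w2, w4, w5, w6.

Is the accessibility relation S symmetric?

No

Symmetric: no — w3 S w0 but not w0 S w3.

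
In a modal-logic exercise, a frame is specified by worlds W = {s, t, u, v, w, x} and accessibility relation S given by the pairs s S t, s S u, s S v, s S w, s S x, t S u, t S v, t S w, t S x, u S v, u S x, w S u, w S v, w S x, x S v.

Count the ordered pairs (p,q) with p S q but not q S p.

15

Enumerating: (s,t), (s,u), (s,v), (s,w), (s,x), (t,u), (t,v), (t,w), (t,x), (u,v), (u,x), (w,u), (w,v), (w,x), (x,v).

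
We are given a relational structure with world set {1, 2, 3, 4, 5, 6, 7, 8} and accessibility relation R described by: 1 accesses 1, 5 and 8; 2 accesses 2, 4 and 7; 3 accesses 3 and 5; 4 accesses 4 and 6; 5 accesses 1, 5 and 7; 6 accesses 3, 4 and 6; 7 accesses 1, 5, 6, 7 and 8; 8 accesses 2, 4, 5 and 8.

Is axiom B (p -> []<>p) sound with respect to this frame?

No

Axiom B corresponds to the accessibility relation being symmetric.
Symmetric: no — 1 R 8 but not 8 R 1.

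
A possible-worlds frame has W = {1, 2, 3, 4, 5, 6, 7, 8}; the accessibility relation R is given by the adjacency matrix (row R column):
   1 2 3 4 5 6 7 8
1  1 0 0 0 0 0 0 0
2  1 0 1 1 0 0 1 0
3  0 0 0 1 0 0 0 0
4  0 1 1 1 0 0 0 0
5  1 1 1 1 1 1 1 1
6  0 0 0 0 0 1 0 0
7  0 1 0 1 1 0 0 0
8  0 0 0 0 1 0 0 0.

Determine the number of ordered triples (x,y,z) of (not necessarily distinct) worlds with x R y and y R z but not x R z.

23

Enumerating: (2,4,2), (2,7,2), (2,7,5), (3,4,2), (3,4,3), (4,2,1), (4,2,7), (7,2,1), (7,2,3), (7,2,7), (7,4,3), (7,5,1), … and 11 more.
Total: 23.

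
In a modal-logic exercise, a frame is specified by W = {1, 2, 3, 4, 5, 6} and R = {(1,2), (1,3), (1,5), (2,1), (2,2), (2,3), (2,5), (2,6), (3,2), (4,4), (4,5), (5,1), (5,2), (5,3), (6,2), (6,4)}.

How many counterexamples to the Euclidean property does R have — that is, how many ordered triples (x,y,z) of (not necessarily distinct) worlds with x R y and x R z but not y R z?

22

Enumerating: (1,3,3), (1,3,5), (1,5,5), (2,1,1), (2,1,6), (2,3,1), (2,3,3), (2,3,5), (2,3,6), (2,5,5), (2,5,6), (2,6,1), … and 10 more.
Total: 22.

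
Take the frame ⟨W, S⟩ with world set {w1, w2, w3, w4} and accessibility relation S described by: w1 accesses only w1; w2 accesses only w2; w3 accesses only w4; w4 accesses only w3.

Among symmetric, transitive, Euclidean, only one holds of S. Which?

symmetric

Symmetric: yes — every pair in S has its reverse in S.
Transitive: no — w3 S w4 and w4 S w3, but not w3 S w3.
Euclidean: no — w3 S w4 and w3 S w4, but not w4 S w4.
Only symmetric holds.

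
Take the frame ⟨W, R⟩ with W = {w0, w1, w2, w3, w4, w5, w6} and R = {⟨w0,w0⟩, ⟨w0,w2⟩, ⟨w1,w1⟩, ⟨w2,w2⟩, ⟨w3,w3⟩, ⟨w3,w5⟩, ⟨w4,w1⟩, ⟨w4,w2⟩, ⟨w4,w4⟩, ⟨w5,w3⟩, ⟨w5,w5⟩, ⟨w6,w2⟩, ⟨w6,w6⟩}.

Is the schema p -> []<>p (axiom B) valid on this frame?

By correspondence theory, B is valid on a frame iff R is symmetric.
Symmetric: no — w0 R w2 but not w2 R w0.

No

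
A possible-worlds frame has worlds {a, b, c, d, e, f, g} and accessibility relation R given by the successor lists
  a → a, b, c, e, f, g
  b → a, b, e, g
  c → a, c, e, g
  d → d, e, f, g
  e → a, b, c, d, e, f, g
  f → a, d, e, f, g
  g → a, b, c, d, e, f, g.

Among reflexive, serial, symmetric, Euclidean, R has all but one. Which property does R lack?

Euclidean

Reflexive: yes — every world is R-related to itself.
Serial: yes — every world has a successor (e.g. a R a).
Symmetric: yes — every pair in R has its reverse in R.
Euclidean: no — a R b and a R c, but not b R c.
Only Euclidean fails.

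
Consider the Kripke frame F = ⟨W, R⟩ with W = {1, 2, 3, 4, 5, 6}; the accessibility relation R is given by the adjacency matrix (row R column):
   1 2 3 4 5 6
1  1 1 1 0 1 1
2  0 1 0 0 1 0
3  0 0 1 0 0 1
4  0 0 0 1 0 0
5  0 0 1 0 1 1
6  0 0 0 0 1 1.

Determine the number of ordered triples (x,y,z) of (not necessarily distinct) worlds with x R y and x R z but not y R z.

Enumerating: (1,2,1), (1,2,3), (1,2,6), (1,3,1), (1,3,2), (1,3,5), (1,5,1), (1,5,2), (1,6,1), (1,6,2), (1,6,3), (2,5,2), (3,6,3), (5,3,5), (5,6,3).

15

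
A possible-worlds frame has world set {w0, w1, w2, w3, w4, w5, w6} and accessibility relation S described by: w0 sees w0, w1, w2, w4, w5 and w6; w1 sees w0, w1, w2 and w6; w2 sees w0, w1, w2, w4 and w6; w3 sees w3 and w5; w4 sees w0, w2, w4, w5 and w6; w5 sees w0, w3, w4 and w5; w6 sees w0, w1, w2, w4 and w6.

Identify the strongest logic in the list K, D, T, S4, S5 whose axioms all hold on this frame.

T

Serial (axiom D): yes — every world has a successor (e.g. w0 S w0).
Reflexive (axiom T): yes — every world is S-related to itself.
Transitive (axiom 4): no — w0 S w5 and w5 S w3, but not w0 S w3.
Euclidean (axiom 5): no — w0 S w1 and w0 S w4, but not w1 S w4.
So F validates K, D, T; S4 would additionally require S to be transitive. The strongest is T.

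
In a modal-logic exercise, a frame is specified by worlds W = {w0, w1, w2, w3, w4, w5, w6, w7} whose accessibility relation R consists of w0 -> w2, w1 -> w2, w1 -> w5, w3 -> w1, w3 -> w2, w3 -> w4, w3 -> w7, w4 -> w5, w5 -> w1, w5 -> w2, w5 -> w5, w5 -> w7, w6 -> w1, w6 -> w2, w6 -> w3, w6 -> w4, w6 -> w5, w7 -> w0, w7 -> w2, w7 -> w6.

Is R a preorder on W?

No

Reflexive: no — w0 is not related to itself.
Transitive: no — w1 R w5 and w5 R w7, but not w1 R w7.
So R is not a preorder.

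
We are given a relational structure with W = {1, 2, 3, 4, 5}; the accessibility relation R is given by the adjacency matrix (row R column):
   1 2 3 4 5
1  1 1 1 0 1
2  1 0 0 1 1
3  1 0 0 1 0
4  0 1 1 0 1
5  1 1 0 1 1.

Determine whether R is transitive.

Transitive: no — 1 R 2 and 2 R 4, but not 1 R 4.

No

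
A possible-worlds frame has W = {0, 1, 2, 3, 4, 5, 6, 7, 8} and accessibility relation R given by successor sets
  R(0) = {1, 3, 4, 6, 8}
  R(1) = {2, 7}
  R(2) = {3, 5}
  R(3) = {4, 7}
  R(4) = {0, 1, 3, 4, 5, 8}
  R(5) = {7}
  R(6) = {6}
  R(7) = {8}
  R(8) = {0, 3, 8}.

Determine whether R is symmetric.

Symmetric: no — 0 R 1 but not 1 R 0.

No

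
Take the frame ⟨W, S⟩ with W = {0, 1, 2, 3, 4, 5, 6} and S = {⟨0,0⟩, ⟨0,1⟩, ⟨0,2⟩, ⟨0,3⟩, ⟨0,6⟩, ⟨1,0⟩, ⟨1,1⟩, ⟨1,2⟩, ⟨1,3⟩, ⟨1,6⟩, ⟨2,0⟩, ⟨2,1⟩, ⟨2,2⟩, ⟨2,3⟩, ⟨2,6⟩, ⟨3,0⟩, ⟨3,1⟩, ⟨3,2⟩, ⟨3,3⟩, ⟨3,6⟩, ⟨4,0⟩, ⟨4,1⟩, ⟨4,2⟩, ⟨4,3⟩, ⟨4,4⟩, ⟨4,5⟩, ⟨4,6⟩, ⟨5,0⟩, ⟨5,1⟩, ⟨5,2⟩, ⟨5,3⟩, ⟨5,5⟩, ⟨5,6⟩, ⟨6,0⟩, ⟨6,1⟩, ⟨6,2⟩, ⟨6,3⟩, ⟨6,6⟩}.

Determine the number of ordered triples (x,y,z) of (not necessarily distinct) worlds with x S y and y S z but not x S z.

0

S is transitive; there are no such tuples.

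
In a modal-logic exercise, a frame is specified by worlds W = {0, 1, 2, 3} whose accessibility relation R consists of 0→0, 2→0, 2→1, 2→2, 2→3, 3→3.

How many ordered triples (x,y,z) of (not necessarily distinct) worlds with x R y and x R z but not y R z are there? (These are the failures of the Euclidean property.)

10

Enumerating: (2,0,1), (2,0,2), (2,0,3), (2,1,0), (2,1,1), (2,1,2), (2,1,3), (2,3,0), (2,3,1), (2,3,2).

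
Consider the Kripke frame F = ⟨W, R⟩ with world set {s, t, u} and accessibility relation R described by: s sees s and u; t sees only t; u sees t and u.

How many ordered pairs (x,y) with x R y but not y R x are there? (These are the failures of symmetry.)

2

Enumerating: (s,u), (u,t).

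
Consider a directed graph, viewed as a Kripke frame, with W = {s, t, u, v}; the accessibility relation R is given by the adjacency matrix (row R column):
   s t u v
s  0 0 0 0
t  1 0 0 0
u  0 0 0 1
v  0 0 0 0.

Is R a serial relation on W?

Serial: no — s has no R-successor.

No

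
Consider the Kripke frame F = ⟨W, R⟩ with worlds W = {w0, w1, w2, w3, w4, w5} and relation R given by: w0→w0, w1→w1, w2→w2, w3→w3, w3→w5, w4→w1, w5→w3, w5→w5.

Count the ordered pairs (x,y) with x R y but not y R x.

1

Enumerating: (w4,w1).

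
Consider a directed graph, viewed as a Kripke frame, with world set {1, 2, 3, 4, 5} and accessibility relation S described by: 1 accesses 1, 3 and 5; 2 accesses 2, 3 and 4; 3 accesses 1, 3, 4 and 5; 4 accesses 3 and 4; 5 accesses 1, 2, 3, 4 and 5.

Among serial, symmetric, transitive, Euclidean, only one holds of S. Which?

Serial: yes — every world has a successor (e.g. 1 S 1).
Symmetric: no — 2 S 3 but not 3 S 2.
Transitive: no — 1 S 3 and 3 S 4, but not 1 S 4.
Euclidean: no — 3 S 1 and 3 S 4, but not 1 S 4.
Only serial holds.

serial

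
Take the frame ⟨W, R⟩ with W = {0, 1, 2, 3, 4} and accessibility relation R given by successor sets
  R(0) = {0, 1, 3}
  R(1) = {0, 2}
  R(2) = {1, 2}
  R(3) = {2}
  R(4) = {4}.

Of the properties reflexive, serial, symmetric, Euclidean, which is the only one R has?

serial

Reflexive: no — 1 is not related to itself.
Serial: yes — every world has a successor (e.g. 0 R 0).
Symmetric: no — 0 R 3 but not 3 R 0.
Euclidean: no — 0 R 1 and 0 R 3, but not 1 R 3.
Only serial holds.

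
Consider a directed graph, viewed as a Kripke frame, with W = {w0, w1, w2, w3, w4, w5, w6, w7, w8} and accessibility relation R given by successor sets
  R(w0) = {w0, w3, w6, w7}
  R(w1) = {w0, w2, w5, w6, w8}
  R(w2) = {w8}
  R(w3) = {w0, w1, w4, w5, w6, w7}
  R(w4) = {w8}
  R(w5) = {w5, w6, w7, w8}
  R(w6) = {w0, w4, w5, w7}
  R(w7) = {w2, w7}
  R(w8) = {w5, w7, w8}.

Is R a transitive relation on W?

No

Transitive: no — w0 R w3 and w3 R w1, but not w0 R w1.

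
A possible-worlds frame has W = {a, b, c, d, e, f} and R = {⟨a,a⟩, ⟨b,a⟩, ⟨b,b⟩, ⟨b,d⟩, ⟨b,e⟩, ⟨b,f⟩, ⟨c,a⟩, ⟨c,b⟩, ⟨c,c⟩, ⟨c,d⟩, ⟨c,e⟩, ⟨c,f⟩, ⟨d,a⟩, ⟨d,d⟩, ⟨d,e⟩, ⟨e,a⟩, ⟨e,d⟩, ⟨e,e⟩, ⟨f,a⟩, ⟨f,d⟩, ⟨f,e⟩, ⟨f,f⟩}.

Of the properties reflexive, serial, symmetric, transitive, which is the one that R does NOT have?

symmetric

Reflexive: yes — every world is R-related to itself.
Serial: yes — every world has a successor (e.g. a R a).
Symmetric: no — b R a but not a R b.
Transitive: yes — every two-step R-path is closed by a direct edge.
Only symmetric fails.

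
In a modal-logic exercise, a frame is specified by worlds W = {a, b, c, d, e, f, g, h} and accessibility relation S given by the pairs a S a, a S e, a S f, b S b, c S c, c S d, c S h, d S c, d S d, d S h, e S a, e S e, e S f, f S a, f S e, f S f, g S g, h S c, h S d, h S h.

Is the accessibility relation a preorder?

Reflexive: yes — every world is S-related to itself.
Transitive: yes — every two-step S-path is closed by a direct edge.
So S is a preorder.

Yes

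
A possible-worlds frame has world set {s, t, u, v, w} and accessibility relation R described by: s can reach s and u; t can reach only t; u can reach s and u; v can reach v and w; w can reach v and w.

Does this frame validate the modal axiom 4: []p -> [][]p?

By correspondence theory, 4 is valid on a frame iff R is transitive.
Transitive: yes — every two-step R-path is closed by a direct edge.

Yes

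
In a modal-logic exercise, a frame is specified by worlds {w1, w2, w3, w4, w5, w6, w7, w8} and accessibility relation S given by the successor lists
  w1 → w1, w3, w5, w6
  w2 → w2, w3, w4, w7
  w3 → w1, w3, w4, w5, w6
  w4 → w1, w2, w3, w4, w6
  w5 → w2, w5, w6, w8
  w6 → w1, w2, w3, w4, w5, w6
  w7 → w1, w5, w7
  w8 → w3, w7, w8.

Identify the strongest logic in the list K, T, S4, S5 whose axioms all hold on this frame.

Reflexive (axiom T): yes — every world is S-related to itself.
Transitive (axiom 4): no — w1 S w3 and w3 S w4, but not w1 S w4.
Euclidean (axiom 5): no — w1 S w5 and w1 S w3, but not w5 S w3.
So F validates K, T; S4 would additionally require S to be transitive. The strongest is T.

T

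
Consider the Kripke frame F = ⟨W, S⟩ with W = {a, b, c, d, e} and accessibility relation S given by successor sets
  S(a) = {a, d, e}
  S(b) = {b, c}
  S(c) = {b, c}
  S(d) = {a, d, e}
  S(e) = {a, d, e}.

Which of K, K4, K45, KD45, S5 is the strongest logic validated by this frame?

S5

Transitive (axiom 4): yes — every two-step S-path is closed by a direct edge.
Euclidean (axiom 5): yes — any two successors of a common world are S-related.
Serial (axiom D): yes — every world has a successor (e.g. a S a).
Reflexive (axiom T): yes — every world is S-related to itself.
So F validates K, K4, K45, KD45, S5. The strongest is S5.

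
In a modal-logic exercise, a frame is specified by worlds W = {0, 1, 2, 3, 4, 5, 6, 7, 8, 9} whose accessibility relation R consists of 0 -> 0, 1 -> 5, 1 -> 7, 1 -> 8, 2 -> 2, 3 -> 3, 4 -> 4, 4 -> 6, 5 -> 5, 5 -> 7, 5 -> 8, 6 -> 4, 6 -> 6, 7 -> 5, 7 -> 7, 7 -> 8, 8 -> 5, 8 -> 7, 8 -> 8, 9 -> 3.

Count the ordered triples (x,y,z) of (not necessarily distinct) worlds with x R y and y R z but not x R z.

0

R is transitive; there are no such tuples.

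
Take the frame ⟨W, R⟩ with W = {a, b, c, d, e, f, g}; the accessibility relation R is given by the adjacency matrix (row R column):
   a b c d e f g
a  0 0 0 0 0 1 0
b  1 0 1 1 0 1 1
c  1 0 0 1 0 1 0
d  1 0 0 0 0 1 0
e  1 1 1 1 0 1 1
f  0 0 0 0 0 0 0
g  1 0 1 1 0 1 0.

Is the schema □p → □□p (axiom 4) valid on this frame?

Yes

The schema 4 characterises exactly the transitive frames.
Transitive: yes — every two-step R-path is closed by a direct edge.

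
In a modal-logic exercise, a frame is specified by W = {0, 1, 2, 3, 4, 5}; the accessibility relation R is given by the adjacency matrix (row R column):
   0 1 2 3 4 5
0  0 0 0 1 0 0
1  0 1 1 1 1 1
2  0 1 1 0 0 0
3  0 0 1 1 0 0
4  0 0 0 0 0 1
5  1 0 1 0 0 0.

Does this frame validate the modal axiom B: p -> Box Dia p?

By correspondence theory, B is valid on a frame iff R is symmetric.
Symmetric: no — 0 R 3 but not 3 R 0.

No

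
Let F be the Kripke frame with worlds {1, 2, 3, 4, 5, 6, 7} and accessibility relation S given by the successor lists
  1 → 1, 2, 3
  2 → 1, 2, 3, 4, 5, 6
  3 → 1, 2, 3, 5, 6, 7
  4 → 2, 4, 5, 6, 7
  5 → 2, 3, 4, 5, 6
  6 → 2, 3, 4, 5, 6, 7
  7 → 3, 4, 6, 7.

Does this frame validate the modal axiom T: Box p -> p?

Yes

By correspondence theory, T is valid on a frame iff S is reflexive.
Reflexive: yes — every world is S-related to itself.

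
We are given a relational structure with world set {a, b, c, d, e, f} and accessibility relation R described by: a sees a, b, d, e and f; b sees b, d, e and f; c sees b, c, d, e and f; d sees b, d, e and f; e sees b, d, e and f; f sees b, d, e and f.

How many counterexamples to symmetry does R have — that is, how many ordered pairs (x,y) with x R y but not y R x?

8

Enumerating: (a,b), (a,d), (a,e), (a,f), (c,b), (c,d), (c,e), (c,f).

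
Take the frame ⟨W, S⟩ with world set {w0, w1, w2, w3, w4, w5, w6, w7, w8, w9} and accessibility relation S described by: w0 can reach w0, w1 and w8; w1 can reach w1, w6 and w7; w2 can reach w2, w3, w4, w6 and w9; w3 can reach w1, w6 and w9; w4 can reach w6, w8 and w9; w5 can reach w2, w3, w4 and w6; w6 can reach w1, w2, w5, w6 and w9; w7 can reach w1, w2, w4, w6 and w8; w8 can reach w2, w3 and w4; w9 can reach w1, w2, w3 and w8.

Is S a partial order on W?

No

Reflexive: no — w3 is not related to itself.
Transitive: no — w0 S w1 and w1 S w6, but not w0 S w6.
Antisymmetric: no — w1 S w6 and w6 S w1 with w1 ≠ w6.
So S is not a partial order.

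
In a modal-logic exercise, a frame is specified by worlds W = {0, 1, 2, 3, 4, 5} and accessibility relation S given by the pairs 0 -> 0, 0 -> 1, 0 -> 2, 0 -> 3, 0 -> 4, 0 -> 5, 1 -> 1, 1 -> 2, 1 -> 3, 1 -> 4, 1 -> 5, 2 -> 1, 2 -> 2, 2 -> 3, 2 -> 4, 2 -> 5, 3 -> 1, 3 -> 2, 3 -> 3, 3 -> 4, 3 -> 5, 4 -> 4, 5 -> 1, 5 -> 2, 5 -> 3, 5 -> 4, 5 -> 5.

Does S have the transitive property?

Yes

Transitive: yes — every two-step S-path is closed by a direct edge.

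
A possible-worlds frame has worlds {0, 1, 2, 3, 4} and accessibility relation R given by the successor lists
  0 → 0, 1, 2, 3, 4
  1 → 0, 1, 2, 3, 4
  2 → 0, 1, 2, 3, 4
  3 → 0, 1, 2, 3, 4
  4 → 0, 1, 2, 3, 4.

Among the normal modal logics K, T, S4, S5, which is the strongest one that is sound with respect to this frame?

S5

Reflexive (axiom T): yes — every world is R-related to itself.
Transitive (axiom 4): yes — every two-step R-path is closed by a direct edge.
Euclidean (axiom 5): yes — any two successors of a common world are R-related.
So F validates K, T, S4, S5. The strongest is S5.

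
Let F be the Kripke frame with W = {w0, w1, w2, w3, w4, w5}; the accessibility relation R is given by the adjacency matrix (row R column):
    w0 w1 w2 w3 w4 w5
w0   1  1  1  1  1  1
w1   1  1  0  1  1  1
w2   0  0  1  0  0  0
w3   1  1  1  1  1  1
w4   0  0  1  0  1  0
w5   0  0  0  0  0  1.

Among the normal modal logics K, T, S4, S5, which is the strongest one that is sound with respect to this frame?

T

Reflexive (axiom T): yes — every world is R-related to itself.
Transitive (axiom 4): no — w1 R w0 and w0 R w2, but not w1 R w2.
Euclidean (axiom 5): no — w0 R w1 and w0 R w2, but not w1 R w2.
So F validates K, T; S4 would additionally require R to be transitive. The strongest is T.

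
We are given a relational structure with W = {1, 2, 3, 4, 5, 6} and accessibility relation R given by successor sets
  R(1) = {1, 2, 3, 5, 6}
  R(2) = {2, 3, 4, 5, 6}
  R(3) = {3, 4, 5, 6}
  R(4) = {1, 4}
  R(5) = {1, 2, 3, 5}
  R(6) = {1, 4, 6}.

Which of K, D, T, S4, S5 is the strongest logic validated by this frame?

Serial (axiom D): yes — every world has a successor (e.g. 1 R 1).
Reflexive (axiom T): yes — every world is R-related to itself.
Transitive (axiom 4): no — 1 R 2 and 2 R 4, but not 1 R 4.
Euclidean (axiom 5): no — 1 R 3 and 1 R 2, but not 3 R 2.
So F validates K, D, T; S4 would additionally require R to be transitive. The strongest is T.

T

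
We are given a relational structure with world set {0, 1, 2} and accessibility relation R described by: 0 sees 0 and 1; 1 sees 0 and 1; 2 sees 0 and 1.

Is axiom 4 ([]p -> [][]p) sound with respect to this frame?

By correspondence theory, 4 is valid on a frame iff R is transitive.
Transitive: yes — every two-step R-path is closed by a direct edge.

Yes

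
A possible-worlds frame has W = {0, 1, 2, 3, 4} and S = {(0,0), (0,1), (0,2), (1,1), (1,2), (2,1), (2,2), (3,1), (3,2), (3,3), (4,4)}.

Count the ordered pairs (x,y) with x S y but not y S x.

Enumerating: (0,1), (0,2), (3,1), (3,2).

4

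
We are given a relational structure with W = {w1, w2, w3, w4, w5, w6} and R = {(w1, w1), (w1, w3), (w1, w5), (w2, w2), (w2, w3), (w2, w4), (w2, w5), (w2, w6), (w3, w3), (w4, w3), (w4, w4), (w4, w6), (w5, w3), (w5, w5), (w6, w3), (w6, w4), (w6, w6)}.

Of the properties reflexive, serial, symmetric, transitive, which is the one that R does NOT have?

symmetric

Reflexive: yes — every world is R-related to itself.
Serial: yes — every world has a successor (e.g. w1 R w1).
Symmetric: no — w1 R w3 but not w3 R w1.
Transitive: yes — every two-step R-path is closed by a direct edge.
Only symmetric fails.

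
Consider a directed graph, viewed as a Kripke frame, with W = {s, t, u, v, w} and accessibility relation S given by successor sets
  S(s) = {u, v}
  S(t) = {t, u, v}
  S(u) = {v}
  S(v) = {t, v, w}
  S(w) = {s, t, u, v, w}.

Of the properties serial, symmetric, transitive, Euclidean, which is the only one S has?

Serial: yes — every world has a successor (e.g. s S u).
Symmetric: no — s S u but not u S s.
Transitive: no — s S v and v S t, but not s S t.
Euclidean: no — s S v and s S u, but not v S u.
Only serial holds.

serial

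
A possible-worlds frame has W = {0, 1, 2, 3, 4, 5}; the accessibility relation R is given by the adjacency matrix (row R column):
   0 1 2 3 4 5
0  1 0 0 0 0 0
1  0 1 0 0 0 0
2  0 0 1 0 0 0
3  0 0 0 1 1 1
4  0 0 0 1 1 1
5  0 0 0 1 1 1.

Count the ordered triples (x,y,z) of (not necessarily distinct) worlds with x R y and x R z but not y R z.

0

R is Euclidean; there are no such tuples.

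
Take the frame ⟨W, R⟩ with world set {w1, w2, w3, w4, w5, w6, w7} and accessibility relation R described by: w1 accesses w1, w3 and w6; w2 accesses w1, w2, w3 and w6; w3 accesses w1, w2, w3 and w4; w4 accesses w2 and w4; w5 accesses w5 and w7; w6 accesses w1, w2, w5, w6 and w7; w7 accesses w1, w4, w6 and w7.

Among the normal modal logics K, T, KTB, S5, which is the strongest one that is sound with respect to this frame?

Reflexive (axiom T): yes — every world is R-related to itself.
Symmetric (axiom B): no — w2 R w1 but not w1 R w2.
Euclidean (axiom 5): no — w1 R w3 and w1 R w6, but not w3 R w6.
So F validates K, T; KTB would additionally require R to be symmetric. The strongest is T.

T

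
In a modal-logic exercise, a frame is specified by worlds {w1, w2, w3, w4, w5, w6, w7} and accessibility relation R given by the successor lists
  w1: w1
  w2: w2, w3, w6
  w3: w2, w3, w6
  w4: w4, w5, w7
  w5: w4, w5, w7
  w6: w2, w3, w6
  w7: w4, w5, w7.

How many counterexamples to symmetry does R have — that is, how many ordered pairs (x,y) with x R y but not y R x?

R is symmetric; there are no such tuples.

0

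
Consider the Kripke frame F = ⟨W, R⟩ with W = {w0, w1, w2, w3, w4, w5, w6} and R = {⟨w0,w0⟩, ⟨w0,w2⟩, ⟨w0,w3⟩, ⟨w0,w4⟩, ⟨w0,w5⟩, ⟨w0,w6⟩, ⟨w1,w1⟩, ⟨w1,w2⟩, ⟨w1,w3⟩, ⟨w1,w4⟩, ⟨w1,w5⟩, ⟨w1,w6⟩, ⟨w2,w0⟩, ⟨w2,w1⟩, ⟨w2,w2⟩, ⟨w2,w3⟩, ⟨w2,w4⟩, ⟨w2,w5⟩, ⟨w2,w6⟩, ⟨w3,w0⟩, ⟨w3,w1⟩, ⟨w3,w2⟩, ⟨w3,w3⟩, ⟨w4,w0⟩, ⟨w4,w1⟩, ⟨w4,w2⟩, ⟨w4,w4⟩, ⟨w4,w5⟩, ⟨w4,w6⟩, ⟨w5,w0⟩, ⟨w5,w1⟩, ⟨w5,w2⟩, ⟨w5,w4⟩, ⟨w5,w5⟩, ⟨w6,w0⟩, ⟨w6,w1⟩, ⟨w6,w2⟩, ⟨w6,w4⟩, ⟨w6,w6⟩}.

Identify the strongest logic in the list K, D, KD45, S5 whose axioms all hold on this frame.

Serial (axiom D): yes — every world has a successor (e.g. w0 R w0).
Euclidean (axiom 5): no — w0 R w3 and w0 R w4, but not w3 R w4.
Transitive (axiom 4): no — w0 R w2 and w2 R w1, but not w0 R w1.
Reflexive (axiom T): yes — every world is R-related to itself.
So F validates K, D; KD45 would additionally require R to be Euclidean and transitive. The strongest is D.

D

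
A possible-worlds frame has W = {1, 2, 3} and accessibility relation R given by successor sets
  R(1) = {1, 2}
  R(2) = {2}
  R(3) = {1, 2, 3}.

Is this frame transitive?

Yes

Transitive: yes — every two-step R-path is closed by a direct edge.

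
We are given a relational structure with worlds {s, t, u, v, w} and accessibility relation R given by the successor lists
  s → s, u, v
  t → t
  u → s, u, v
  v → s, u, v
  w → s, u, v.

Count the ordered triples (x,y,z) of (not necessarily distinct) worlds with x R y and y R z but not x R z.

R is transitive; there are no such tuples.

0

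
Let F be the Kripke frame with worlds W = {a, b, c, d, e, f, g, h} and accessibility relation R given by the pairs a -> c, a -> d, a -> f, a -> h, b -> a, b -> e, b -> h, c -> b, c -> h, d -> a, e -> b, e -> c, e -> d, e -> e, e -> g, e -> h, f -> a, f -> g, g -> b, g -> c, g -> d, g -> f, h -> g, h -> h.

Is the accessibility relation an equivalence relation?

No

Reflexive: no — a is not related to itself.
Symmetric: no — a R c but not c R a.
Transitive: no — a R c and c R b, but not a R b.
So R is not an equivalence relation.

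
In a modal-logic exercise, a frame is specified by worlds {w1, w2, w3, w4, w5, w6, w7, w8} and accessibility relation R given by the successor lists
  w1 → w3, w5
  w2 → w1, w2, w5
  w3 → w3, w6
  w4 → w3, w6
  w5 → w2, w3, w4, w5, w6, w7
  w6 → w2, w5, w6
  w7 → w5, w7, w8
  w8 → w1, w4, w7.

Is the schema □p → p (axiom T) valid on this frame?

By correspondence theory, T is valid on a frame iff R is reflexive.
Reflexive: no — w1 is not related to itself.

No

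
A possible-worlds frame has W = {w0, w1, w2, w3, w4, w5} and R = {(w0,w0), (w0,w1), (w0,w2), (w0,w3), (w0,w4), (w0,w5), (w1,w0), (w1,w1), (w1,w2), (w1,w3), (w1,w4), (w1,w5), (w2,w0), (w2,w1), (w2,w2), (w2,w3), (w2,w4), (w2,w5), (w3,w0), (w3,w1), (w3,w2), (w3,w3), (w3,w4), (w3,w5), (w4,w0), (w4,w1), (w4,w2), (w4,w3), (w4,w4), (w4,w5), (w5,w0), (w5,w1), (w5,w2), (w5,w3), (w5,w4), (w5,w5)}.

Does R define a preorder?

Reflexive: yes — every world is R-related to itself.
Transitive: yes — every two-step R-path is closed by a direct edge.
So R is a preorder.

Yes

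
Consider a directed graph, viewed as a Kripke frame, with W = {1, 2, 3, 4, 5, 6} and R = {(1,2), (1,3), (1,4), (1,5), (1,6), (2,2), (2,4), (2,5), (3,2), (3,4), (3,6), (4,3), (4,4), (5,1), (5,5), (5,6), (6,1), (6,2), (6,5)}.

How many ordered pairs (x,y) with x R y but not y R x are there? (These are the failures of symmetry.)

8

Enumerating: (1,2), (1,3), (1,4), (2,4), (2,5), (3,2), (3,6), (6,2).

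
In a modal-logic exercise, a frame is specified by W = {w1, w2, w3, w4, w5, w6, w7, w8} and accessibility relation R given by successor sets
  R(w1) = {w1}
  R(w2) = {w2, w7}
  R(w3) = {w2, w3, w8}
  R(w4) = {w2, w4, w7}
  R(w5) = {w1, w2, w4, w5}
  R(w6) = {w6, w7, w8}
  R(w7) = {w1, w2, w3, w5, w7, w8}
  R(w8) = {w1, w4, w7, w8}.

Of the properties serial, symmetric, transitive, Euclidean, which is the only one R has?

Serial: yes — every world has a successor (e.g. w1 R w1).
Symmetric: no — w3 R w2 but not w2 R w3.
Transitive: no — w2 R w7 and w7 R w1, but not w2 R w1.
Euclidean: no — w3 R w2 and w3 R w8, but not w2 R w8.
Only serial holds.

serial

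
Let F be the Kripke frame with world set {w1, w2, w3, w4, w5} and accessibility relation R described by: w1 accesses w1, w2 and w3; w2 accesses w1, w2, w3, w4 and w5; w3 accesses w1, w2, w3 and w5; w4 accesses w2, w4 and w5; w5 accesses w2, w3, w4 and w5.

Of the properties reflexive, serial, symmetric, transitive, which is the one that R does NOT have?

transitive

Reflexive: yes — every world is R-related to itself.
Serial: yes — every world has a successor (e.g. w1 R w1).
Symmetric: yes — every pair in R has its reverse in R.
Transitive: no — w1 R w2 and w2 R w4, but not w1 R w4.
Only transitive fails.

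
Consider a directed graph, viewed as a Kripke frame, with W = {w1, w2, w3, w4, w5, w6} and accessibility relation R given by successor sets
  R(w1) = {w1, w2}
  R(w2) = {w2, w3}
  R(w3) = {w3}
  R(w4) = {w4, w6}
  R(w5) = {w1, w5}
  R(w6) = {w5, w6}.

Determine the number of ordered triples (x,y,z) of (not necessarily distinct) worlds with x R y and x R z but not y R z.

Enumerating: (w1,w2,w1), (w2,w3,w2), (w4,w6,w4), (w5,w1,w5), (w6,w5,w6).

5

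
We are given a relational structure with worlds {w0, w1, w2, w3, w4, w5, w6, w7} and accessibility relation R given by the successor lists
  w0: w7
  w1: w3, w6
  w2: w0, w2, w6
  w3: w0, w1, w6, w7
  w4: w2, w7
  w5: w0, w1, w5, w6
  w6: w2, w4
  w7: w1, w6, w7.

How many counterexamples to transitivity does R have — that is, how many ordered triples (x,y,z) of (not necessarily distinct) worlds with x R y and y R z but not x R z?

Enumerating: (w0,w7,w1), (w0,w7,w6), (w1,w3,w0), (w1,w3,w1), (w1,w3,w7), (w1,w6,w2), (w1,w6,w4), (w2,w0,w7), (w2,w6,w4), (w3,w1,w3), (w3,w6,w2), (w3,w6,w4), … and 14 more.
Total: 26.

26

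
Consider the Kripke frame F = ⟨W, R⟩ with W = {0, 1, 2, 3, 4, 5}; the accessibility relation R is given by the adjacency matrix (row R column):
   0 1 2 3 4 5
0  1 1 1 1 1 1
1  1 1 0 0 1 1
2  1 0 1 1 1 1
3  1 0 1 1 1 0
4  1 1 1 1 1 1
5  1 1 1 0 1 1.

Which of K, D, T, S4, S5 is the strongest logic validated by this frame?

T

Serial (axiom D): yes — every world has a successor (e.g. 0 R 0).
Reflexive (axiom T): yes — every world is R-related to itself.
Transitive (axiom 4): no — 1 R 0 and 0 R 2, but not 1 R 2.
Euclidean (axiom 5): no — 0 R 1 and 0 R 2, but not 1 R 2.
So F validates K, D, T; S4 would additionally require R to be transitive. The strongest is T.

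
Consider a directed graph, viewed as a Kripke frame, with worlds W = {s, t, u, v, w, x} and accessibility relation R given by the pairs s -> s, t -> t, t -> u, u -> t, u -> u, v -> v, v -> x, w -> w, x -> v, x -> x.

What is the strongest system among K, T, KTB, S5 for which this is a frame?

Reflexive (axiom T): yes — every world is R-related to itself.
Symmetric (axiom B): yes — every pair in R has its reverse in R.
Euclidean (axiom 5): yes — any two successors of a common world are R-related.
So F validates K, T, KTB, S5. The strongest is S5.

S5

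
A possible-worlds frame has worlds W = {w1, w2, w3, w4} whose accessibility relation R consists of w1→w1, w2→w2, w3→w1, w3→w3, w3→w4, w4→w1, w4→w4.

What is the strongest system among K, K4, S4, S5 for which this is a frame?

S4

Transitive (axiom 4): yes — every two-step R-path is closed by a direct edge.
Reflexive (axiom T): yes — every world is R-related to itself.
Euclidean (axiom 5): no — w3 R w1 and w3 R w4, but not w1 R w4.
So F validates K, K4, S4; S5 would additionally require R to be Euclidean. The strongest is S4.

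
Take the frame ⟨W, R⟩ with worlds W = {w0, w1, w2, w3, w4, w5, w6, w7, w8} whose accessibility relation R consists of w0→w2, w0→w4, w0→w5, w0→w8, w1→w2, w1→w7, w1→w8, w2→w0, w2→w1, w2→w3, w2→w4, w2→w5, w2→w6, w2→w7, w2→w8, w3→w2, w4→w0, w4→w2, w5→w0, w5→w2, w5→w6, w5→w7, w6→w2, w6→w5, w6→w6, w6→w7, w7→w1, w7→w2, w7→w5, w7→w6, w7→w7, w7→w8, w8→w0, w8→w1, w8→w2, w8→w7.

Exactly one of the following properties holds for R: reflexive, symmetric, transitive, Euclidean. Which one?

Reflexive: no — w0 is not related to itself.
Symmetric: yes — every pair in R has its reverse in R.
Transitive: no — w0 R w2 and w2 R w1, but not w0 R w1.
Euclidean: no — w0 R w4 and w0 R w5, but not w4 R w5.
Only symmetric holds.

symmetric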